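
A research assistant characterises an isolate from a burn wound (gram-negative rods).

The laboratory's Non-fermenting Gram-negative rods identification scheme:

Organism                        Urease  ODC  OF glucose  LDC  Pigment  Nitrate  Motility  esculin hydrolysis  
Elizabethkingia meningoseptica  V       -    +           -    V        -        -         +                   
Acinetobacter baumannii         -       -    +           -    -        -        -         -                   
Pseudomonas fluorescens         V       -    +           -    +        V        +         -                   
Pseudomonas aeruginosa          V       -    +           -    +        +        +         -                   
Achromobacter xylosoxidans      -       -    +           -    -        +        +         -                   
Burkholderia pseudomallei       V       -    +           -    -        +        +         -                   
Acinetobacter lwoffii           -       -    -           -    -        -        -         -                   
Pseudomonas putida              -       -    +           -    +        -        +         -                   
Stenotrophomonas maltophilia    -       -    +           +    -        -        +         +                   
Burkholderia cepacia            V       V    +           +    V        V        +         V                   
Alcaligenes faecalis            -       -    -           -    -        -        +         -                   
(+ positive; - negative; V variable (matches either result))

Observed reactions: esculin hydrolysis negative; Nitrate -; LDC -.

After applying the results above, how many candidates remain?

esculin hydrolysis -: excludes Elizabethkingia meningoseptica, Stenotrophomonas maltophilia — 9 left.
LDC -: excludes Burkholderia cepacia — 8 left.
Nitrate -: excludes Pseudomonas aeruginosa, Achromobacter xylosoxidans, Burkholderia pseudomallei — 5 left.
Still consistent: Acinetobacter baumannii, Acinetobacter lwoffii, Alcaligenes faecalis, Pseudomonas fluorescens, Pseudomonas putida.

5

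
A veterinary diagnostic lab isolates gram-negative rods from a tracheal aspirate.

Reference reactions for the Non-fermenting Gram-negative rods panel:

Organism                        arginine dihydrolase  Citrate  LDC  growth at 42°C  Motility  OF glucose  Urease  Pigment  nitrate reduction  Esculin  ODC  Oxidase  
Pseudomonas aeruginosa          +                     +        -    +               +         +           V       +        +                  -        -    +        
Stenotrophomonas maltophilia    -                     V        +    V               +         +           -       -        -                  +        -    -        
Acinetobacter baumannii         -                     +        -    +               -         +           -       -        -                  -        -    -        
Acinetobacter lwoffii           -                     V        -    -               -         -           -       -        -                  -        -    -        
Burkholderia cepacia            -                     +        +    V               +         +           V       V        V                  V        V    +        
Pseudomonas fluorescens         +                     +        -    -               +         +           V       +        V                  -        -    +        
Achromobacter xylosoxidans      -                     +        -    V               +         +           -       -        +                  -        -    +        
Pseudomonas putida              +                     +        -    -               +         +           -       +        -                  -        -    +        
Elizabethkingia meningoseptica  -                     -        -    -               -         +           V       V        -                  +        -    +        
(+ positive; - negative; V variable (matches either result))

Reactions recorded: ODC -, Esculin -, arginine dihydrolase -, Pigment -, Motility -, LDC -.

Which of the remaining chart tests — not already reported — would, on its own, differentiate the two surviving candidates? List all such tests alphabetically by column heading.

LDC -: excludes Stenotrophomonas maltophilia, Burkholderia cepacia — 7 left.
Pigment -: excludes Pseudomonas aeruginosa, Pseudomonas fluorescens, Pseudomonas putida — 4 left.
ODC -: all 4 remaining candidates are consistent.
arginine dihydrolase -: all 4 remaining candidates are consistent.
Motility -: excludes Achromobacter xylosoxidans — 3 left.
Esculin -: excludes Elizabethkingia meningoseptica — 2 left.
Two candidates remain: Acinetobacter baumannii and Acinetobacter lwoffii.
  Citrate: + vs V — variable for at least one, does not separate.
  growth at 42°C: Acinetobacter baumannii +, Acinetobacter lwoffii - — discriminates.
  OF glucose: Acinetobacter baumannii +, Acinetobacter lwoffii - — discriminates.
  Urease: - vs - — same for both, does not separate.
  nitrate reduction: - vs - — same for both, does not separate.
  Oxidase: - vs - — same for both, does not separate.

growth at 42°C, OF glucose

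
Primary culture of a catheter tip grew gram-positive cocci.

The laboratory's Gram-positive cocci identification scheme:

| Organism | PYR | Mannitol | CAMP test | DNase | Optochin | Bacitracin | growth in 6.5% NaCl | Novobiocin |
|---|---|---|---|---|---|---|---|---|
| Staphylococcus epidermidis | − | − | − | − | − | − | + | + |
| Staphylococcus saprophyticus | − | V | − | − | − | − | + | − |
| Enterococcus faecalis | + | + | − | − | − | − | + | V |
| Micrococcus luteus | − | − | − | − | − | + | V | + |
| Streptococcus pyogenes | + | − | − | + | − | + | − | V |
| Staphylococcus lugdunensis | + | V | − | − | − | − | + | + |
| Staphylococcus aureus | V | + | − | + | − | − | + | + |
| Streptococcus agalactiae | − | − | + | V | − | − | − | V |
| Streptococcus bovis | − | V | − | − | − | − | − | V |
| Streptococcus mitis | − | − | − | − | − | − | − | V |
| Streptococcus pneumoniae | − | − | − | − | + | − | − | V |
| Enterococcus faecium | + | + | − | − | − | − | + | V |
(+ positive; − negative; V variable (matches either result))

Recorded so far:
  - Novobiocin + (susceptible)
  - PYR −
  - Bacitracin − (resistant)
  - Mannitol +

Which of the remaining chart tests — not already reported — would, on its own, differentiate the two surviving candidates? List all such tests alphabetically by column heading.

Mannitol +: excludes 6 organisms — 6 left.
PYR −: excludes Enterococcus faecalis, Staphylococcus lugdunensis, Enterococcus faecium — 3 left.
Bacitracin −: all 3 remaining candidates are consistent.
Novobiocin +: excludes Staphylococcus saprophyticus — 2 left.
Two candidates remain: Staphylococcus aureus and Streptococcus bovis.
  CAMP test: − vs − — same for both, does not separate.
  DNase: Staphylococcus aureus +, Streptococcus bovis − — discriminates.
  Optochin: − vs − — same for both, does not separate.
  growth in 6.5% NaCl: Staphylococcus aureus +, Streptococcus bovis − — discriminates.

DNase, growth in 6.5% NaCl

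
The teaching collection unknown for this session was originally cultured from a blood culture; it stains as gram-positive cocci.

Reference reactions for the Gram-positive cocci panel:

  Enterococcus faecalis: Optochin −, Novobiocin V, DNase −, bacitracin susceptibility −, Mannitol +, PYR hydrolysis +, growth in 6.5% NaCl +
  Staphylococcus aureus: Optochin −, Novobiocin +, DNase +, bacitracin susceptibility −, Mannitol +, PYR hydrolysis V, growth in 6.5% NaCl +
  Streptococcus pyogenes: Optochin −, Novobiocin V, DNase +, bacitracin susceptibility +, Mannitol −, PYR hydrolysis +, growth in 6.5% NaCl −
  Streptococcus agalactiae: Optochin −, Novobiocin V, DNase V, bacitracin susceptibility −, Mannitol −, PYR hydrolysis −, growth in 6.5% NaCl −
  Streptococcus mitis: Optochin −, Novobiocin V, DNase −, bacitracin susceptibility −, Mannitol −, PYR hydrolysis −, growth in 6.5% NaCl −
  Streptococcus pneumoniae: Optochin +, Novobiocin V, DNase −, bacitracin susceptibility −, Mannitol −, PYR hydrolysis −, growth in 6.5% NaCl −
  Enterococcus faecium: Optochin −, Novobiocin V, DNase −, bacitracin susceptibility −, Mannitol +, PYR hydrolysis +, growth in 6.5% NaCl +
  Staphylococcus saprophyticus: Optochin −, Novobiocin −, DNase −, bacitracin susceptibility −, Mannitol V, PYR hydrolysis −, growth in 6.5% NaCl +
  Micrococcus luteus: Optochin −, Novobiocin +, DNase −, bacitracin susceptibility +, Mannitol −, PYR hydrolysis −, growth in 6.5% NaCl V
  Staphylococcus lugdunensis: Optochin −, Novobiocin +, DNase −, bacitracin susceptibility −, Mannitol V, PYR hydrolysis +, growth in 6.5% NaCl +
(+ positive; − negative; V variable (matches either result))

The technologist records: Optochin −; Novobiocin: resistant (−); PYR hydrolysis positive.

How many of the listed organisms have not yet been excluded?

3

Novobiocin −: excludes Staphylococcus aureus, Micrococcus luteus, Staphylococcus lugdunensis — 7 left.
PYR hydrolysis +: excludes Streptococcus agalactiae, Streptococcus mitis, Streptococcus pneumoniae, Staphylococcus saprophyticus — 3 left.
Optochin −: all 3 remaining candidates are consistent.
Still consistent: Enterococcus faecalis, Enterococcus faecium, Streptococcus pyogenes.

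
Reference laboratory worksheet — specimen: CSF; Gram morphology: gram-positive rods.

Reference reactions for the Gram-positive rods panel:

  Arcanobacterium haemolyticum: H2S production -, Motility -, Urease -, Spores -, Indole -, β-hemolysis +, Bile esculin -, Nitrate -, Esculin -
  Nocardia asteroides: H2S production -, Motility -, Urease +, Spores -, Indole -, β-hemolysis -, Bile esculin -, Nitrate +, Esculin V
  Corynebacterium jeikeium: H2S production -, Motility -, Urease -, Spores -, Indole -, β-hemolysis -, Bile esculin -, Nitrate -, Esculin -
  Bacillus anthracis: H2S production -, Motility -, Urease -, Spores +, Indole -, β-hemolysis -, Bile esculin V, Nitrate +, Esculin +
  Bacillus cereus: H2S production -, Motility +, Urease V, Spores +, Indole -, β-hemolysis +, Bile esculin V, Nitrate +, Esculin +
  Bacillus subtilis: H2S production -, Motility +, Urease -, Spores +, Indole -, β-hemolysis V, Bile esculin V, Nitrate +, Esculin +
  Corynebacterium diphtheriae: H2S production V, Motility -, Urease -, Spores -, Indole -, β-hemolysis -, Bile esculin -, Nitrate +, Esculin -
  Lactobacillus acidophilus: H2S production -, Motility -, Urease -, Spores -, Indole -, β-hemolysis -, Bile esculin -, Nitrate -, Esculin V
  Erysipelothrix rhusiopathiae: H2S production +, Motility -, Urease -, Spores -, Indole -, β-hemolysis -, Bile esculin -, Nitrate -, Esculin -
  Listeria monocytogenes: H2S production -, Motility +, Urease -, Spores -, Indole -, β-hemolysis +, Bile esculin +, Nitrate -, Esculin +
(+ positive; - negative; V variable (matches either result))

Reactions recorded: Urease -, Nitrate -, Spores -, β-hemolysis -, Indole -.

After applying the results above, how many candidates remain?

3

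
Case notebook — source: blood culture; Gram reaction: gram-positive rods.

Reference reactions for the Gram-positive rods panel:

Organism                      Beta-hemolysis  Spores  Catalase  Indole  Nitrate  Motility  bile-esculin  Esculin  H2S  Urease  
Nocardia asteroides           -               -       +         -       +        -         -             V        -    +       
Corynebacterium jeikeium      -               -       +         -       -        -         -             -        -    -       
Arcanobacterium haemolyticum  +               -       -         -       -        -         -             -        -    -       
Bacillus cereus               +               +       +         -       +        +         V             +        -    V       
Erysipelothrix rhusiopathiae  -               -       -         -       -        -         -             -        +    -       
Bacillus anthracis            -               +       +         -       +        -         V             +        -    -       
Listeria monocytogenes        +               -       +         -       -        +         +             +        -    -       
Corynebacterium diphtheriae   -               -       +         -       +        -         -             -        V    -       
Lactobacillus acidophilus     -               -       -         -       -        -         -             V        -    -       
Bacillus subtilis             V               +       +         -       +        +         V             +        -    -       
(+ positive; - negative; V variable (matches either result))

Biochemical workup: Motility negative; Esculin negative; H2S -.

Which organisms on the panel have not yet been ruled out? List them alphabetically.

H2S -: excludes Erysipelothrix rhusiopathiae — 9 left.
Motility -: excludes Bacillus cereus, Listeria monocytogenes, Bacillus subtilis — 6 left.
Esculin -: excludes Bacillus anthracis — 5 left.

Arcanobacterium haemolyticum, Corynebacterium diphtheriae, Corynebacterium jeikeium, Lactobacillus acidophilus, Nocardia asteroides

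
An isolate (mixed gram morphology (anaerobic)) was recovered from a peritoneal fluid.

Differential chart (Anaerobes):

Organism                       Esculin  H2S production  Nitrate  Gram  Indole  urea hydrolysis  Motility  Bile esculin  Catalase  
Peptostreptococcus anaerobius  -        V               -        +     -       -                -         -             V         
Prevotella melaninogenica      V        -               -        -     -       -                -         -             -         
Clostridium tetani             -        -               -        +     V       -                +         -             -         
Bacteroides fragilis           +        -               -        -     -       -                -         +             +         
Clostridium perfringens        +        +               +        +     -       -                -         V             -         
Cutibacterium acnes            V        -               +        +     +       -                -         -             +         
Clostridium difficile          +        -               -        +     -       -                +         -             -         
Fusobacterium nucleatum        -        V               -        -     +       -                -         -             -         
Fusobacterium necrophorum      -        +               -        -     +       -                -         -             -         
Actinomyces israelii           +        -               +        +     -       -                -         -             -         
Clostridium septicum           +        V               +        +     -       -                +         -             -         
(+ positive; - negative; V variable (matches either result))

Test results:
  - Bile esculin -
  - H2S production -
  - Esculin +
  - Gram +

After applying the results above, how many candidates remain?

4

Bile esculin -: excludes Bacteroides fragilis — 10 left.
Esculin +: excludes Peptostreptococcus anaerobius, Clostridium tetani, Fusobacterium nucleatum, Fusobacterium necrophorum — 6 left.
H2S production -: excludes Clostridium perfringens — 5 left.
Gram +: excludes Prevotella melaninogenica — 4 left.
Still consistent: Actinomyces israelii, Clostridium difficile, Clostridium septicum, Cutibacterium acnes.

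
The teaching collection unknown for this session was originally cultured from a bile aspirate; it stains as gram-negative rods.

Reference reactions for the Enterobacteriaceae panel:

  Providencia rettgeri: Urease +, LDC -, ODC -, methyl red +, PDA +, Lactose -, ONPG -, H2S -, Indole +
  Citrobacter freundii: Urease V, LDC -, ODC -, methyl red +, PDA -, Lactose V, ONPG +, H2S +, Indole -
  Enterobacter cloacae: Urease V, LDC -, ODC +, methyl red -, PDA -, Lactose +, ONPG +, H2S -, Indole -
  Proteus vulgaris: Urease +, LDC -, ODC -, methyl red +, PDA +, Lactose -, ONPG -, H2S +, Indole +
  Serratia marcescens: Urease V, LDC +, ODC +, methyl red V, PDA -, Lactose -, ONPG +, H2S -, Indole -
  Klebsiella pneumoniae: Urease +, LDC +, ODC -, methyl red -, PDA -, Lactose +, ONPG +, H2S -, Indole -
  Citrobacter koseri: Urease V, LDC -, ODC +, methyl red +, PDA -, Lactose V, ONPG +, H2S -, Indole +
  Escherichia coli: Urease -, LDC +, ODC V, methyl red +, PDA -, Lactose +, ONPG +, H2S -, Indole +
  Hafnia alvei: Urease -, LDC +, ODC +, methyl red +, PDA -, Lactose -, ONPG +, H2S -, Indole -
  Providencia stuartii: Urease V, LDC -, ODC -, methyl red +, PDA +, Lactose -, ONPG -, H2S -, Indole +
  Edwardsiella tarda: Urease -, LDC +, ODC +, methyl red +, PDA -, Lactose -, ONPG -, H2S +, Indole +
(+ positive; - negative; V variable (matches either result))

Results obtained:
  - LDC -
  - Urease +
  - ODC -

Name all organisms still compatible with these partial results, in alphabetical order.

Citrobacter freundii, Proteus vulgaris, Providencia rettgeri, Providencia stuartii

LDC -: excludes 5 organisms — 6 left.
ODC -: excludes Enterobacter cloacae, Citrobacter koseri — 4 left.
Urease +: all 4 remaining candidates are consistent.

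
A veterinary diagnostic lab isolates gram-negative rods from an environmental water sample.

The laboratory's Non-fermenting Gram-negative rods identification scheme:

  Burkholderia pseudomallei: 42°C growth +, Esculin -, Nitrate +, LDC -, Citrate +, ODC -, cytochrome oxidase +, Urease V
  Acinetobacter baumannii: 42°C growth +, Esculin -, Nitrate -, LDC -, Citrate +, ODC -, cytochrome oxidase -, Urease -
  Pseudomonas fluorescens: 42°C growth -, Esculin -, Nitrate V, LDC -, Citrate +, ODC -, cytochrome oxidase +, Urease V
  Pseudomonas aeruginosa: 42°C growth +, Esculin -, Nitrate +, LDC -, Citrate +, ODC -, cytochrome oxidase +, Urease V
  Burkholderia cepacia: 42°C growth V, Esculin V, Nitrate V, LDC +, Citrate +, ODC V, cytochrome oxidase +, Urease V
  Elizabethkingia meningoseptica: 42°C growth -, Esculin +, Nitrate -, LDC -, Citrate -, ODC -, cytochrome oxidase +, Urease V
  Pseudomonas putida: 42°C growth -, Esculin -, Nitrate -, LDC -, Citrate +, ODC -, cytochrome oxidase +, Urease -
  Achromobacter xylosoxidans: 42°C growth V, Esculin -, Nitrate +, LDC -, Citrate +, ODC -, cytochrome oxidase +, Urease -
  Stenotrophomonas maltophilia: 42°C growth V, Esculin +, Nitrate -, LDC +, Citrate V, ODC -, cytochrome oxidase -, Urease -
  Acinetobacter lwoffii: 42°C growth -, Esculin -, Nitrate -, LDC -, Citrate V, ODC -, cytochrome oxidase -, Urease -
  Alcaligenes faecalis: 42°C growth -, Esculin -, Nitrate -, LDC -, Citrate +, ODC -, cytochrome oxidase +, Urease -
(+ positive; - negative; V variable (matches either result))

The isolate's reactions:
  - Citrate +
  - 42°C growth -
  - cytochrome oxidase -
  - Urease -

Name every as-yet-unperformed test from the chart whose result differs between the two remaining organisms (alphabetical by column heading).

Esculin, LDC

Urease -: all 11 remaining candidates are consistent.
Citrate +: excludes Elizabethkingia meningoseptica — 10 left.
cytochrome oxidase -: excludes 7 organisms — 3 left.
42°C growth -: excludes Acinetobacter baumannii — 2 left.
Two candidates remain: Acinetobacter lwoffii and Stenotrophomonas maltophilia.
  Esculin: Acinetobacter lwoffii -, Stenotrophomonas maltophilia + — discriminates.
  Nitrate: - vs - — same for both, does not separate.
  LDC: Acinetobacter lwoffii -, Stenotrophomonas maltophilia + — discriminates.
  ODC: - vs - — same for both, does not separate.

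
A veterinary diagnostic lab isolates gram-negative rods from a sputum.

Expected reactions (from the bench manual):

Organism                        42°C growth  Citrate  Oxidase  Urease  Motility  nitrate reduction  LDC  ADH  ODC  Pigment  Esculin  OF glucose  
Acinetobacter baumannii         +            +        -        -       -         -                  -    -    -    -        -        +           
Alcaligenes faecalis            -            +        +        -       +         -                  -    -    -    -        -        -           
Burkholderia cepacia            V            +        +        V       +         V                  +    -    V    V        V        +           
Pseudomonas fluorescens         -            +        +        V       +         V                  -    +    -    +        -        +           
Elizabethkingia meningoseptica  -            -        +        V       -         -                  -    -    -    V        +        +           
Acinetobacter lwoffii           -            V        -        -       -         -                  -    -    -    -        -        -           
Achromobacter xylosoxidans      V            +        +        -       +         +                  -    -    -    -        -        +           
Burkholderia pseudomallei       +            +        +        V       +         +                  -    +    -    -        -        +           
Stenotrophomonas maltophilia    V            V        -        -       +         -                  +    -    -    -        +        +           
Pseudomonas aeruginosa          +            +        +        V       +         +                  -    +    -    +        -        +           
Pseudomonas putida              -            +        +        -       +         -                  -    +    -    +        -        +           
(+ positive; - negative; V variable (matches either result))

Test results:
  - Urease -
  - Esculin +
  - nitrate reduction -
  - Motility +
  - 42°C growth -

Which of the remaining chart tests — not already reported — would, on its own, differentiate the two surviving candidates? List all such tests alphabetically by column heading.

Oxidase

42°C growth -: excludes Acinetobacter baumannii, Burkholderia pseudomallei, Pseudomonas aeruginosa — 8 left.
Urease -: all 8 remaining candidates are consistent.
Esculin +: excludes 5 organisms — 3 left.
nitrate reduction -: all 3 remaining candidates are consistent.
Motility +: excludes Elizabethkingia meningoseptica — 2 left.
Two candidates remain: Burkholderia cepacia and Stenotrophomonas maltophilia.
  Citrate: + vs V — variable for at least one, does not separate.
  Oxidase: Burkholderia cepacia +, Stenotrophomonas maltophilia - — discriminates.
  LDC: + vs + — same for both, does not separate.
  ADH: - vs - — same for both, does not separate.
  ODC: V vs - — variable for at least one, does not separate.
  Pigment: V vs - — variable for at least one, does not separate.
  OF glucose: + vs + — same for both, does not separate.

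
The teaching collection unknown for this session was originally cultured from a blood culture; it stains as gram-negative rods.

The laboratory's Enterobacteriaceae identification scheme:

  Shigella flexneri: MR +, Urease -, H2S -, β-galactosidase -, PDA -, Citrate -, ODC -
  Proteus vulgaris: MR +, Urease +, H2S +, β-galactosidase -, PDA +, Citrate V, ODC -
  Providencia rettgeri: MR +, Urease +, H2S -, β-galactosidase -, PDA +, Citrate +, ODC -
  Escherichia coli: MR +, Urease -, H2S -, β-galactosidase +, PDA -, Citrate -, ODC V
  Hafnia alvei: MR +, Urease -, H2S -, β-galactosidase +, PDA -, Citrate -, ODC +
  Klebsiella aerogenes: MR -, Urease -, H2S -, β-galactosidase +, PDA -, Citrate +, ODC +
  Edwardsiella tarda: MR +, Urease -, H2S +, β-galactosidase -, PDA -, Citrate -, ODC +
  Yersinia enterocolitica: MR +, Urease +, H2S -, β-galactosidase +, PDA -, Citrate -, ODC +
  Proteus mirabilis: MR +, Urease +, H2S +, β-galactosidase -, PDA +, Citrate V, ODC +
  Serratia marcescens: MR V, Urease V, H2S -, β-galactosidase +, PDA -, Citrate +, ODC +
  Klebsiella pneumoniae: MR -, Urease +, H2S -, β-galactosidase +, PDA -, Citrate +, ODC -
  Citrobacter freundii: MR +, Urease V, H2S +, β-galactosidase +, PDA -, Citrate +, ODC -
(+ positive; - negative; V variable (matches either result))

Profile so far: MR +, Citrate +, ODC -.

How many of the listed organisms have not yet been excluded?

MR +: excludes Klebsiella aerogenes, Klebsiella pneumoniae — 10 left.
Citrate +: excludes 5 organisms — 5 left.
ODC -: excludes Proteus mirabilis, Serratia marcescens — 3 left.
Still consistent: Citrobacter freundii, Proteus vulgaris, Providencia rettgeri.

3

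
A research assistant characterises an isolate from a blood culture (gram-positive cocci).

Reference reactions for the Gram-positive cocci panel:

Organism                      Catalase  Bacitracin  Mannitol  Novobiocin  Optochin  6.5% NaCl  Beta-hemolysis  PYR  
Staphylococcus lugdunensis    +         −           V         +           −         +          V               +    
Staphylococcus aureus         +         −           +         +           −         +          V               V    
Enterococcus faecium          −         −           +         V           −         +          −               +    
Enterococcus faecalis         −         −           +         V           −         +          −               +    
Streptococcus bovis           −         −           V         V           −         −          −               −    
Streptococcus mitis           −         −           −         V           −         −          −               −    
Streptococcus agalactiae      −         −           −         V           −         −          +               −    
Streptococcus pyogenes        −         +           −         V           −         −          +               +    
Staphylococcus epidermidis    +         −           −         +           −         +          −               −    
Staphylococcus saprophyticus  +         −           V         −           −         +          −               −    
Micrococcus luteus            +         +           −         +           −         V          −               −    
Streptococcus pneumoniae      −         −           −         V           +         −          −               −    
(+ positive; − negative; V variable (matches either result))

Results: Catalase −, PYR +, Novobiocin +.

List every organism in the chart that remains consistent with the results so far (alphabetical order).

PYR +: excludes 7 organisms — 5 left.
Novobiocin +: all 5 remaining candidates are consistent.
Catalase −: excludes Staphylococcus lugdunensis, Staphylococcus aureus — 3 left.

Enterococcus faecalis, Enterococcus faecium, Streptococcus pyogenes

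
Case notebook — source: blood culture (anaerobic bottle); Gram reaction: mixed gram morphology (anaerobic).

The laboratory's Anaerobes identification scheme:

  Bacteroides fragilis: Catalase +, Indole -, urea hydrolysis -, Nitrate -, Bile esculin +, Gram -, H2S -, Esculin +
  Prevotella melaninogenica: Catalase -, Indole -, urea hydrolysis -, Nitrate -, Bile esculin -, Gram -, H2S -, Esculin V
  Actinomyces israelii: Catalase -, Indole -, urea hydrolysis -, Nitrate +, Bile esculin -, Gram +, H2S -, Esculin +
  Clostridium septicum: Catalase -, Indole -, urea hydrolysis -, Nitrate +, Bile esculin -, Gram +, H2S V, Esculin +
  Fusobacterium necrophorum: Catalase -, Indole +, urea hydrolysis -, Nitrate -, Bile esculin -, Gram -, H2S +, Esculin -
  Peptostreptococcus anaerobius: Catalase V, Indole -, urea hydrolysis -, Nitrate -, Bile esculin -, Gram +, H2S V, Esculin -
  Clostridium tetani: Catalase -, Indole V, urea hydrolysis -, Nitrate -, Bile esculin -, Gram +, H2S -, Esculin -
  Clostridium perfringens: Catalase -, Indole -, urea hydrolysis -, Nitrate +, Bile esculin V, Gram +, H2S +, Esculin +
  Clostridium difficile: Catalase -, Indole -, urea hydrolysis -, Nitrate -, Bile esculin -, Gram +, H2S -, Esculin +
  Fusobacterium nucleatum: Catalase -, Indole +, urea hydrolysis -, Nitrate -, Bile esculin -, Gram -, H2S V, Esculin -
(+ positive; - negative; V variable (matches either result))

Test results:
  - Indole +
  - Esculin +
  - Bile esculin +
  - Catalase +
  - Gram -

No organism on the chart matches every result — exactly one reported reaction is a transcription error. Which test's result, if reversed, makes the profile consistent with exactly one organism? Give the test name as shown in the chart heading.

Indole

As reported, no row in the chart matches all 5 reactions.
Reversing Gram → still no organism matches.
Reversing Bile esculin → still no organism matches.
Reversing Catalase → still no organism matches.
Reversing Indole (to -) → unique match: Bacteroides fragilis.
Reversing Esculin → still no organism matches.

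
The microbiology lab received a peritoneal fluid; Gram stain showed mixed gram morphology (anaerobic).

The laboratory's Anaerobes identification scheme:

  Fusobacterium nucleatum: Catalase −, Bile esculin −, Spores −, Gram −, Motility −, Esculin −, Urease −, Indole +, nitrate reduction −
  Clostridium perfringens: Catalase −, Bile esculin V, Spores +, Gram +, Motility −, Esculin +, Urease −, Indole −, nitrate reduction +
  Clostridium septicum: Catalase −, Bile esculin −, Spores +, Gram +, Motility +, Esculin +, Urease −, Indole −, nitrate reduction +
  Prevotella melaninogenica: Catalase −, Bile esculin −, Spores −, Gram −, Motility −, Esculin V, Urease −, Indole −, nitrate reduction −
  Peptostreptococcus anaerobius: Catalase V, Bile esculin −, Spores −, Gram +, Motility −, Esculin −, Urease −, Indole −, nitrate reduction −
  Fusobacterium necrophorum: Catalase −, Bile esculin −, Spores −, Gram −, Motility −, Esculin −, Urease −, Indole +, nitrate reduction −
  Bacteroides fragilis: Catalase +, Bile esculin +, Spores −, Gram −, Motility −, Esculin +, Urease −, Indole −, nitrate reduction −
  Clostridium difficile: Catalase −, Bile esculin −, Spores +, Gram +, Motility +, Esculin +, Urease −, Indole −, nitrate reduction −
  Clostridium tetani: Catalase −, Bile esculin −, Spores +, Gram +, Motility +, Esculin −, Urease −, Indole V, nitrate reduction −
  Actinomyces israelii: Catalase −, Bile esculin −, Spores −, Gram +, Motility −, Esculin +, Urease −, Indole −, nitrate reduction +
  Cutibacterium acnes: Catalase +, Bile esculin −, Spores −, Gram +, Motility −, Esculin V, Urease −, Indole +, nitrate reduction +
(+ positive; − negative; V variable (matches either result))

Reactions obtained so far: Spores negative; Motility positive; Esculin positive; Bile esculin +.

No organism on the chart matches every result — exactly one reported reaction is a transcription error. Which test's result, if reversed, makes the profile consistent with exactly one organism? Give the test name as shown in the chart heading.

Motility

As reported, no row in the chart matches all 4 reactions.
Reversing Esculin → still no organism matches.
Reversing Bile esculin → still no organism matches.
Reversing Motility (to −) → unique match: Bacteroides fragilis.
Reversing Spores → still no organism matches.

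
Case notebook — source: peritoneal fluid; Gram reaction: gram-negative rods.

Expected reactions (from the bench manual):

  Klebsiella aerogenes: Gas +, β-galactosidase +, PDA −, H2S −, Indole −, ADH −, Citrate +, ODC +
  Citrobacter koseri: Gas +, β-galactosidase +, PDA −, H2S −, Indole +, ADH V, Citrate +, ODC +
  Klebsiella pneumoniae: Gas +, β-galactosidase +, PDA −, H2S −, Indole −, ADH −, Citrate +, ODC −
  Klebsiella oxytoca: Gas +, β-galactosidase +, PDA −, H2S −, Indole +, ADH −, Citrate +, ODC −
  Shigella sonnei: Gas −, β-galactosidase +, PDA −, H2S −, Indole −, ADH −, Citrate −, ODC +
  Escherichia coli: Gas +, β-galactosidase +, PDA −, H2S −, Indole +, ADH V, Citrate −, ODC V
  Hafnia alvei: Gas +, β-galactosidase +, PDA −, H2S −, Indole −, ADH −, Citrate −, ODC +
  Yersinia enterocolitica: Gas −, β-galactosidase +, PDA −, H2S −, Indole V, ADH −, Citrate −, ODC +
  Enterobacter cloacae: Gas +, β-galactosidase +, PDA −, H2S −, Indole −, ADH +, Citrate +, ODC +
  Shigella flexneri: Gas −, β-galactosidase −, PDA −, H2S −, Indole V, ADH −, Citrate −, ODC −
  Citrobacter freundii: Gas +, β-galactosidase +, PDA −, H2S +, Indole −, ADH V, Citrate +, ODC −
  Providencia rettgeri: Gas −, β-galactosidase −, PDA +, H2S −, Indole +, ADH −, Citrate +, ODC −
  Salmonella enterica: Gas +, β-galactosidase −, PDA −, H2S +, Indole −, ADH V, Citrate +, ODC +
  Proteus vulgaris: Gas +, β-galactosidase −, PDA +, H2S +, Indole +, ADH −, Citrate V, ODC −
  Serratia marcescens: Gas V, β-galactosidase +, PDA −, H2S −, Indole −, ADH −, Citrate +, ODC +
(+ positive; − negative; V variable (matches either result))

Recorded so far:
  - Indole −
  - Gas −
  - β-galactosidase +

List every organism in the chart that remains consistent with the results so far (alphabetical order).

Serratia marcescens, Shigella sonnei, Yersinia enterocolitica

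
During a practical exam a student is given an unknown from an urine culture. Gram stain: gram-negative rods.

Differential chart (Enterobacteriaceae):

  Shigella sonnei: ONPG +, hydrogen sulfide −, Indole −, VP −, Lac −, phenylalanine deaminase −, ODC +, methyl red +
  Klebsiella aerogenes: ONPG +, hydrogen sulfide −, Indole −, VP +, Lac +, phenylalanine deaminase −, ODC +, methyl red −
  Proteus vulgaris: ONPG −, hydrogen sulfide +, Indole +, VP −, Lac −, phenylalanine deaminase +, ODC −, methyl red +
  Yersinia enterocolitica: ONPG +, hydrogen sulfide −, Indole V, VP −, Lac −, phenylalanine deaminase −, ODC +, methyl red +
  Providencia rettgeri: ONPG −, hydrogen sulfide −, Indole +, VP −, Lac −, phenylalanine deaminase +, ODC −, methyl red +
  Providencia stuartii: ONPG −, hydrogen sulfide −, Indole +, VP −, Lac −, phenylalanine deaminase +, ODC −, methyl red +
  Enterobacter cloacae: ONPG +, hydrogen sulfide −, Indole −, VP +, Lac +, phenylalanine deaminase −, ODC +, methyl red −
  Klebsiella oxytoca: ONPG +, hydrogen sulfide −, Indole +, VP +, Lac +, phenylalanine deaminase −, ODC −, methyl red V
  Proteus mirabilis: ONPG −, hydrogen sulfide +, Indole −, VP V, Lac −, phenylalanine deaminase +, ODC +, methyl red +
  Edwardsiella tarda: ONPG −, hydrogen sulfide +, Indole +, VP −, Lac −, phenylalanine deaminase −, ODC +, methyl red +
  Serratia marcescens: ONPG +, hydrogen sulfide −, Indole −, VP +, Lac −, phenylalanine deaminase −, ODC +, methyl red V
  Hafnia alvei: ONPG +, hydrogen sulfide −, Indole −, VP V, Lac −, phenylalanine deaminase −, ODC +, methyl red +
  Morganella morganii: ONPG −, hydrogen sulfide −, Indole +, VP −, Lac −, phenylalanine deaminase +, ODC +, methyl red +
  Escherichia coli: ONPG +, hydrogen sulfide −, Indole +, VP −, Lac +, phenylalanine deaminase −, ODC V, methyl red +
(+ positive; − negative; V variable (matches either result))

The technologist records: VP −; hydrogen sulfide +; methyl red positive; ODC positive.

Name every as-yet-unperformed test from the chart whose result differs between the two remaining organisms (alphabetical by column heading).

Indole, phenylalanine deaminase

hydrogen sulfide +: excludes 11 organisms — 3 left.
VP −: all 3 remaining candidates are consistent.
methyl red +: all 3 remaining candidates are consistent.
ODC +: excludes Proteus vulgaris — 2 left.
Two candidates remain: Edwardsiella tarda and Proteus mirabilis.
  ONPG: − vs − — same for both, does not separate.
  Indole: Edwardsiella tarda +, Proteus mirabilis − — discriminates.
  Lac: − vs − — same for both, does not separate.
  phenylalanine deaminase: Edwardsiella tarda −, Proteus mirabilis + — discriminates.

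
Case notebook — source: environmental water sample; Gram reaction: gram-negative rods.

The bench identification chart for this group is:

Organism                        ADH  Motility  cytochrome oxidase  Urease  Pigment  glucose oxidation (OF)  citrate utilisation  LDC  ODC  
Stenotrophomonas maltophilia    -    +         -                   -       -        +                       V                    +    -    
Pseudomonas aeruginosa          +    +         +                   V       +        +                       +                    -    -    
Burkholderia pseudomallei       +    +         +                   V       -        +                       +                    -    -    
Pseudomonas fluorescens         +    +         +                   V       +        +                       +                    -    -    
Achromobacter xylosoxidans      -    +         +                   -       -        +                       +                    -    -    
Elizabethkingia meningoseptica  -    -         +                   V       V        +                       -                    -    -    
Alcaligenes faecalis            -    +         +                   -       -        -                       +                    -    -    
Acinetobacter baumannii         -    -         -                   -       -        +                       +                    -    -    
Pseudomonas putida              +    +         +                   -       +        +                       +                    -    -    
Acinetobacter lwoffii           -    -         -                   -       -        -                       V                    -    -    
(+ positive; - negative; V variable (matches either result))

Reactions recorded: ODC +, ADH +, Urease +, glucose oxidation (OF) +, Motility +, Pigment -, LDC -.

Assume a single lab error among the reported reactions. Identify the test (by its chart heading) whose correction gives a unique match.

As reported, no row in the chart matches all 7 reactions.
Reversing LDC → still no organism matches.
Reversing Urease → still no organism matches.
Reversing Pigment → still no organism matches.
Reversing Motility → still no organism matches.
Reversing ODC (to -) → unique match: Burkholderia pseudomallei.
Reversing glucose oxidation (OF) → still no organism matches.
Reversing ADH → still no organism matches.

ODC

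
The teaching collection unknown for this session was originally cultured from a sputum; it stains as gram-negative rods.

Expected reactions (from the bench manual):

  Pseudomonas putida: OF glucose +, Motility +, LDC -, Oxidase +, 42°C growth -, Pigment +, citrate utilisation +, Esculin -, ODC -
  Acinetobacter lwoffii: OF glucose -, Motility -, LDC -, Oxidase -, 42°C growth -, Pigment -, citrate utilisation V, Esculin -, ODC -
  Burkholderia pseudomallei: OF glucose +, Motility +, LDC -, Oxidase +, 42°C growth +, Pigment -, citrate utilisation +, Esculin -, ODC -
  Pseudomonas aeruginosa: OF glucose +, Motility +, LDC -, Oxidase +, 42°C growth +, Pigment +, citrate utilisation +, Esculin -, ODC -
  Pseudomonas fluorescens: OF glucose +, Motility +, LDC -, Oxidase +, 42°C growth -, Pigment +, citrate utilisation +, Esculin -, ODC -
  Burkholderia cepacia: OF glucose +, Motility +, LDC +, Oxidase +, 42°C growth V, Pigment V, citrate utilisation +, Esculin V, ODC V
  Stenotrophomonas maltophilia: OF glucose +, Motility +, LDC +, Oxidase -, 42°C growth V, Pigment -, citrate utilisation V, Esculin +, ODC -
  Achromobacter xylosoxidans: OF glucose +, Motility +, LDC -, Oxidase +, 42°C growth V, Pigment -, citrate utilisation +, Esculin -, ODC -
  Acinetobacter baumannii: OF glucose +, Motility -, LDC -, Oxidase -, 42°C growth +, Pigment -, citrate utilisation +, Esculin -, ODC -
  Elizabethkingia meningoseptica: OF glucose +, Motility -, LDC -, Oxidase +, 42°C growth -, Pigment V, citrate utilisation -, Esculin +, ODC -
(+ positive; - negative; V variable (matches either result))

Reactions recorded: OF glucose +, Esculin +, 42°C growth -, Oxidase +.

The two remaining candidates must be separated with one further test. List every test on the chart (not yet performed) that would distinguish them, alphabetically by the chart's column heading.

citrate utilisation, LDC, Motility

Esculin +: excludes 7 organisms — 3 left.
42°C growth -: all 3 remaining candidates are consistent.
OF glucose +: all 3 remaining candidates are consistent.
Oxidase +: excludes Stenotrophomonas maltophilia — 2 left.
Two candidates remain: Burkholderia cepacia and Elizabethkingia meningoseptica.
  Motility: Burkholderia cepacia +, Elizabethkingia meningoseptica - — discriminates.
  LDC: Burkholderia cepacia +, Elizabethkingia meningoseptica - — discriminates.
  Pigment: V vs V — variable for at least one, does not separate.
  citrate utilisation: Burkholderia cepacia +, Elizabethkingia meningoseptica - — discriminates.
  ODC: V vs - — variable for at least one, does not separate.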